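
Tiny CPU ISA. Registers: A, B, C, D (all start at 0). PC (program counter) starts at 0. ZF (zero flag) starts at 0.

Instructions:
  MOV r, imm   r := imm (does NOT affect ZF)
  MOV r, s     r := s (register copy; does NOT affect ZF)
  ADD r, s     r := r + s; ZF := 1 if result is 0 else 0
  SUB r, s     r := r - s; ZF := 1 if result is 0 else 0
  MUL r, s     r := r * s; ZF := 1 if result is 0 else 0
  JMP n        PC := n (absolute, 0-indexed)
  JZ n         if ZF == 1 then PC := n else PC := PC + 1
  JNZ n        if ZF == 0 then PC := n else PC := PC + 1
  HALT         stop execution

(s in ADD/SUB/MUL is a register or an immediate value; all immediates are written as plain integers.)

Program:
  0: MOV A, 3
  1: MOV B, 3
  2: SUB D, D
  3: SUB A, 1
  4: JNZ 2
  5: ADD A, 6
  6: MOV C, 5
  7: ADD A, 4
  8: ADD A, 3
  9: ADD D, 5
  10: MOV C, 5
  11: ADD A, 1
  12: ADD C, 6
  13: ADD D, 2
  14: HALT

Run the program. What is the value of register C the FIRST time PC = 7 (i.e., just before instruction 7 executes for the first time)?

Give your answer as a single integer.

Step 1: PC=0 exec 'MOV A, 3'. After: A=3 B=0 C=0 D=0 ZF=0 PC=1
Step 2: PC=1 exec 'MOV B, 3'. After: A=3 B=3 C=0 D=0 ZF=0 PC=2
Step 3: PC=2 exec 'SUB D, D'. After: A=3 B=3 C=0 D=0 ZF=1 PC=3
Step 4: PC=3 exec 'SUB A, 1'. After: A=2 B=3 C=0 D=0 ZF=0 PC=4
Step 5: PC=4 exec 'JNZ 2'. After: A=2 B=3 C=0 D=0 ZF=0 PC=2
Step 6: PC=2 exec 'SUB D, D'. After: A=2 B=3 C=0 D=0 ZF=1 PC=3
Step 7: PC=3 exec 'SUB A, 1'. After: A=1 B=3 C=0 D=0 ZF=0 PC=4
Step 8: PC=4 exec 'JNZ 2'. After: A=1 B=3 C=0 D=0 ZF=0 PC=2
Step 9: PC=2 exec 'SUB D, D'. After: A=1 B=3 C=0 D=0 ZF=1 PC=3
Step 10: PC=3 exec 'SUB A, 1'. After: A=0 B=3 C=0 D=0 ZF=1 PC=4
Step 11: PC=4 exec 'JNZ 2'. After: A=0 B=3 C=0 D=0 ZF=1 PC=5
Step 12: PC=5 exec 'ADD A, 6'. After: A=6 B=3 C=0 D=0 ZF=0 PC=6
Step 13: PC=6 exec 'MOV C, 5'. After: A=6 B=3 C=5 D=0 ZF=0 PC=7
First time PC=7: C=5

5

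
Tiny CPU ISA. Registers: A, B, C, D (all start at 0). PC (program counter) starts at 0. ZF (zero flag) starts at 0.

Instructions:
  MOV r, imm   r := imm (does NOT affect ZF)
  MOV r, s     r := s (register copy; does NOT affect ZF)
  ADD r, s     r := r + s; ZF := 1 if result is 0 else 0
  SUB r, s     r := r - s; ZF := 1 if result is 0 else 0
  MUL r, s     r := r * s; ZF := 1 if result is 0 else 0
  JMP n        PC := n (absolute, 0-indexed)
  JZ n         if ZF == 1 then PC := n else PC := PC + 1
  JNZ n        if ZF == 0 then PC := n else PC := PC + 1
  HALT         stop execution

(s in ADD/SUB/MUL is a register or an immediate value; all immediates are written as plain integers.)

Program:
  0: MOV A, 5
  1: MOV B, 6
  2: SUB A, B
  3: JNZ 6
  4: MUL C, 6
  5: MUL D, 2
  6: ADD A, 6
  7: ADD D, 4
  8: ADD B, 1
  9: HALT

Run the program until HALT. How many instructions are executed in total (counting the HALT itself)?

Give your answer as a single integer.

Step 1: PC=0 exec 'MOV A, 5'. After: A=5 B=0 C=0 D=0 ZF=0 PC=1
Step 2: PC=1 exec 'MOV B, 6'. After: A=5 B=6 C=0 D=0 ZF=0 PC=2
Step 3: PC=2 exec 'SUB A, B'. After: A=-1 B=6 C=0 D=0 ZF=0 PC=3
Step 4: PC=3 exec 'JNZ 6'. After: A=-1 B=6 C=0 D=0 ZF=0 PC=6
Step 5: PC=6 exec 'ADD A, 6'. After: A=5 B=6 C=0 D=0 ZF=0 PC=7
Step 6: PC=7 exec 'ADD D, 4'. After: A=5 B=6 C=0 D=4 ZF=0 PC=8
Step 7: PC=8 exec 'ADD B, 1'. After: A=5 B=7 C=0 D=4 ZF=0 PC=9
Step 8: PC=9 exec 'HALT'. After: A=5 B=7 C=0 D=4 ZF=0 PC=9 HALTED
Total instructions executed: 8

Answer: 8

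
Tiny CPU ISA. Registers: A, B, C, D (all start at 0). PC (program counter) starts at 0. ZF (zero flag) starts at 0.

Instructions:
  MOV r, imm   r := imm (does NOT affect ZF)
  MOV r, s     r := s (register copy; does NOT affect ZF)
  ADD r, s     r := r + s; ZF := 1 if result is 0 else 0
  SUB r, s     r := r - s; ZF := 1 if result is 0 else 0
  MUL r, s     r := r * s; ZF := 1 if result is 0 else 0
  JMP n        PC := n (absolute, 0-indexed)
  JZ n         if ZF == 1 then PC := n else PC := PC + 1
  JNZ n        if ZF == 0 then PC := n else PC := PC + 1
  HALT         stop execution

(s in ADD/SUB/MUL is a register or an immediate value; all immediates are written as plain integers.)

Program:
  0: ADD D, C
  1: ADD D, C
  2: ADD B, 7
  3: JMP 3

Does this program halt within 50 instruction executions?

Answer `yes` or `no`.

Answer: no

Derivation:
Step 1: PC=0 exec 'ADD D, C'. After: A=0 B=0 C=0 D=0 ZF=1 PC=1
Step 2: PC=1 exec 'ADD D, C'. After: A=0 B=0 C=0 D=0 ZF=1 PC=2
Step 3: PC=2 exec 'ADD B, 7'. After: A=0 B=7 C=0 D=0 ZF=0 PC=3
Step 4: PC=3 exec 'JMP 3'. After: A=0 B=7 C=0 D=0 ZF=0 PC=3
State after step 4 equals state after step 3: the program is in a cycle of length 1 and will never halt.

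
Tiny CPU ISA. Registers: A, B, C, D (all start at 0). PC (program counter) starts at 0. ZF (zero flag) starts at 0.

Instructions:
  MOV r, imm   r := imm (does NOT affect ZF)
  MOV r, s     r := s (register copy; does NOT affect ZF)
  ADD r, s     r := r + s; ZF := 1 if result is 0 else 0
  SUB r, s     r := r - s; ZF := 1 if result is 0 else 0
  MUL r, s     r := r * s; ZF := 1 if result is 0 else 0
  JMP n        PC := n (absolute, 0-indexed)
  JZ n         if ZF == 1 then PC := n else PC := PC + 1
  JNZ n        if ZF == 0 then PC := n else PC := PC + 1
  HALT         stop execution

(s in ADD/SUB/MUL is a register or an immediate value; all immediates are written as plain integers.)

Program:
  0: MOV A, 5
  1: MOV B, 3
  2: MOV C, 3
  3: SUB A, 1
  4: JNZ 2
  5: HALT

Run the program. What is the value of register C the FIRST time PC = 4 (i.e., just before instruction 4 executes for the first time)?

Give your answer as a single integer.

Step 1: PC=0 exec 'MOV A, 5'. After: A=5 B=0 C=0 D=0 ZF=0 PC=1
Step 2: PC=1 exec 'MOV B, 3'. After: A=5 B=3 C=0 D=0 ZF=0 PC=2
Step 3: PC=2 exec 'MOV C, 3'. After: A=5 B=3 C=3 D=0 ZF=0 PC=3
Step 4: PC=3 exec 'SUB A, 1'. After: A=4 B=3 C=3 D=0 ZF=0 PC=4
First time PC=4: C=3

3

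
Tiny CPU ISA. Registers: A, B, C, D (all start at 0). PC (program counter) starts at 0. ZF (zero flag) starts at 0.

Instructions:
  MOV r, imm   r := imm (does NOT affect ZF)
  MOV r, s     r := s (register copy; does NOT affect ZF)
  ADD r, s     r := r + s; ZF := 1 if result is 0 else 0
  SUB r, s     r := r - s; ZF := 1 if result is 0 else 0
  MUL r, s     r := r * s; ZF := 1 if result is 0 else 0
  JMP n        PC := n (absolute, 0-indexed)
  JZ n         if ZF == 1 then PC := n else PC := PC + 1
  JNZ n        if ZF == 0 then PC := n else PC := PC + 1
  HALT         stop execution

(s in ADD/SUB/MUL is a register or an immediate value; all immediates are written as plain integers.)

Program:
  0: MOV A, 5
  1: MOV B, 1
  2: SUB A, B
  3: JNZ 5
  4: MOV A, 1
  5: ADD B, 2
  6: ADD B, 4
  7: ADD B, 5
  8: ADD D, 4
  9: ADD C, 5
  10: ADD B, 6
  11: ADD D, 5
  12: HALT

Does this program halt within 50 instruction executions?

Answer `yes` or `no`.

Step 1: PC=0 exec 'MOV A, 5'. After: A=5 B=0 C=0 D=0 ZF=0 PC=1
Step 2: PC=1 exec 'MOV B, 1'. After: A=5 B=1 C=0 D=0 ZF=0 PC=2
Step 3: PC=2 exec 'SUB A, B'. After: A=4 B=1 C=0 D=0 ZF=0 PC=3
Step 4: PC=3 exec 'JNZ 5'. After: A=4 B=1 C=0 D=0 ZF=0 PC=5
Step 5: PC=5 exec 'ADD B, 2'. After: A=4 B=3 C=0 D=0 ZF=0 PC=6
Step 6: PC=6 exec 'ADD B, 4'. After: A=4 B=7 C=0 D=0 ZF=0 PC=7
Step 7: PC=7 exec 'ADD B, 5'. After: A=4 B=12 C=0 D=0 ZF=0 PC=8
Step 8: PC=8 exec 'ADD D, 4'. After: A=4 B=12 C=0 D=4 ZF=0 PC=9
Step 9: PC=9 exec 'ADD C, 5'. After: A=4 B=12 C=5 D=4 ZF=0 PC=10
Step 10: PC=10 exec 'ADD B, 6'. After: A=4 B=18 C=5 D=4 ZF=0 PC=11
Step 11: PC=11 exec 'ADD D, 5'. After: A=4 B=18 C=5 D=9 ZF=0 PC=12
Step 12: PC=12 exec 'HALT'. After: A=4 B=18 C=5 D=9 ZF=0 PC=12 HALTED

Answer: yes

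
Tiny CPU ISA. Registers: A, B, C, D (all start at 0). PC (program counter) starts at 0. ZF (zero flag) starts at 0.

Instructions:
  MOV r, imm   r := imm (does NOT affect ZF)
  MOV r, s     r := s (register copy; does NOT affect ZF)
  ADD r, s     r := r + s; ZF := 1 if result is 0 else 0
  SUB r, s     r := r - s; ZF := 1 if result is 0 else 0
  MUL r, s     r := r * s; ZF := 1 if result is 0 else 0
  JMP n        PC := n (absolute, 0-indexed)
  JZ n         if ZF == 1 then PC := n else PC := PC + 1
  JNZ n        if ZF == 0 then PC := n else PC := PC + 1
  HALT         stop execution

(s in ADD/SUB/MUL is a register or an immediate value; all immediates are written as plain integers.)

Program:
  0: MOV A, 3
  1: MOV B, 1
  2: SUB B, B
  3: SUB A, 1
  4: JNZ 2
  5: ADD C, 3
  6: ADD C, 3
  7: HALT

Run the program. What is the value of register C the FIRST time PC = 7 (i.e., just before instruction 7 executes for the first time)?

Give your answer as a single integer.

Step 1: PC=0 exec 'MOV A, 3'. After: A=3 B=0 C=0 D=0 ZF=0 PC=1
Step 2: PC=1 exec 'MOV B, 1'. After: A=3 B=1 C=0 D=0 ZF=0 PC=2
Step 3: PC=2 exec 'SUB B, B'. After: A=3 B=0 C=0 D=0 ZF=1 PC=3
Step 4: PC=3 exec 'SUB A, 1'. After: A=2 B=0 C=0 D=0 ZF=0 PC=4
Step 5: PC=4 exec 'JNZ 2'. After: A=2 B=0 C=0 D=0 ZF=0 PC=2
Step 6: PC=2 exec 'SUB B, B'. After: A=2 B=0 C=0 D=0 ZF=1 PC=3
Step 7: PC=3 exec 'SUB A, 1'. After: A=1 B=0 C=0 D=0 ZF=0 PC=4
Step 8: PC=4 exec 'JNZ 2'. After: A=1 B=0 C=0 D=0 ZF=0 PC=2
Step 9: PC=2 exec 'SUB B, B'. After: A=1 B=0 C=0 D=0 ZF=1 PC=3
Step 10: PC=3 exec 'SUB A, 1'. After: A=0 B=0 C=0 D=0 ZF=1 PC=4
Step 11: PC=4 exec 'JNZ 2'. After: A=0 B=0 C=0 D=0 ZF=1 PC=5
Step 12: PC=5 exec 'ADD C, 3'. After: A=0 B=0 C=3 D=0 ZF=0 PC=6
Step 13: PC=6 exec 'ADD C, 3'. After: A=0 B=0 C=6 D=0 ZF=0 PC=7
First time PC=7: C=6

6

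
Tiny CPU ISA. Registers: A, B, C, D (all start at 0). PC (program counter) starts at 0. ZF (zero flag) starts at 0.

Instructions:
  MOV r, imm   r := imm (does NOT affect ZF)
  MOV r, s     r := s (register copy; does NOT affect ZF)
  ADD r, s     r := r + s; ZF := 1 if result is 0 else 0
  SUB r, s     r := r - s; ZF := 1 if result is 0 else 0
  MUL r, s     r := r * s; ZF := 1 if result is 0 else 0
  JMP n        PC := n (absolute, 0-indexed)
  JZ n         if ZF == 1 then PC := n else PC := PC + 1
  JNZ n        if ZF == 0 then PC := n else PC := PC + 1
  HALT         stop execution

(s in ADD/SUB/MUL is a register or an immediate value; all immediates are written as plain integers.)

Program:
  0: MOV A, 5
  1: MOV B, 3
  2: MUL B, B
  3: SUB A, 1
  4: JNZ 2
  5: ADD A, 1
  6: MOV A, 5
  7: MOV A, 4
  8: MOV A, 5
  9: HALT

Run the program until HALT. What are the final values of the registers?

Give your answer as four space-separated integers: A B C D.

Answer: 5 1853020188851841 0 0

Derivation:
Step 1: PC=0 exec 'MOV A, 5'. After: A=5 B=0 C=0 D=0 ZF=0 PC=1
Step 2: PC=1 exec 'MOV B, 3'. After: A=5 B=3 C=0 D=0 ZF=0 PC=2
Step 3: PC=2 exec 'MUL B, B'. After: A=5 B=9 C=0 D=0 ZF=0 PC=3
Step 4: PC=3 exec 'SUB A, 1'. After: A=4 B=9 C=0 D=0 ZF=0 PC=4
Step 5: PC=4 exec 'JNZ 2'. After: A=4 B=9 C=0 D=0 ZF=0 PC=2
Step 6: PC=2 exec 'MUL B, B'. After: A=4 B=81 C=0 D=0 ZF=0 PC=3
Step 7: PC=3 exec 'SUB A, 1'. After: A=3 B=81 C=0 D=0 ZF=0 PC=4
Step 8: PC=4 exec 'JNZ 2'. After: A=3 B=81 C=0 D=0 ZF=0 PC=2
Step 9: PC=2 exec 'MUL B, B'. After: A=3 B=6561 C=0 D=0 ZF=0 PC=3
Step 10: PC=3 exec 'SUB A, 1'. After: A=2 B=6561 C=0 D=0 ZF=0 PC=4
Step 11: PC=4 exec 'JNZ 2'. After: A=2 B=6561 C=0 D=0 ZF=0 PC=2
Step 12: PC=2 exec 'MUL B, B'. After: A=2 B=43046721 C=0 D=0 ZF=0 PC=3
Step 13: PC=3 exec 'SUB A, 1'. After: A=1 B=43046721 C=0 D=0 ZF=0 PC=4
Step 14: PC=4 exec 'JNZ 2'. After: A=1 B=43046721 C=0 D=0 ZF=0 PC=2
Step 15: PC=2 exec 'MUL B, B'. After: A=1 B=1853020188851841 C=0 D=0 ZF=0 PC=3
Step 16: PC=3 exec 'SUB A, 1'. After: A=0 B=1853020188851841 C=0 D=0 ZF=1 PC=4
Step 17: PC=4 exec 'JNZ 2'. After: A=0 B=1853020188851841 C=0 D=0 ZF=1 PC=5
Step 18: PC=5 exec 'ADD A, 1'. After: A=1 B=1853020188851841 C=0 D=0 ZF=0 PC=6
Step 19: PC=6 exec 'MOV A, 5'. After: A=5 B=1853020188851841 C=0 D=0 ZF=0 PC=7
Step 20: PC=7 exec 'MOV A, 4'. After: A=4 B=1853020188851841 C=0 D=0 ZF=0 PC=8
Step 21: PC=8 exec 'MOV A, 5'. After: A=5 B=1853020188851841 C=0 D=0 ZF=0 PC=9
Step 22: PC=9 exec 'HALT'. After: A=5 B=1853020188851841 C=0 D=0 ZF=0 PC=9 HALTED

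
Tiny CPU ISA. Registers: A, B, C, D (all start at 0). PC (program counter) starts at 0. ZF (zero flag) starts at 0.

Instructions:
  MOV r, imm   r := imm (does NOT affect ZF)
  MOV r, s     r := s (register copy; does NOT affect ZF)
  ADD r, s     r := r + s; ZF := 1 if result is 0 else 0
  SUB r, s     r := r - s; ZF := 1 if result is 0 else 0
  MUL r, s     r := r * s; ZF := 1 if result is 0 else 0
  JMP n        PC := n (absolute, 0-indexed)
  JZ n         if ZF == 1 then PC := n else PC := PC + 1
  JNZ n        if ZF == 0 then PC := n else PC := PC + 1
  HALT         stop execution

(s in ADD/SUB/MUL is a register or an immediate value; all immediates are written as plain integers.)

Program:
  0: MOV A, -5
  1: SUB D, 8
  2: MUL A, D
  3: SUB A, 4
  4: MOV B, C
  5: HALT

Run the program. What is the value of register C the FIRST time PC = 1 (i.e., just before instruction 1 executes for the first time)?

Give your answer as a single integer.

Step 1: PC=0 exec 'MOV A, -5'. After: A=-5 B=0 C=0 D=0 ZF=0 PC=1
First time PC=1: C=0

0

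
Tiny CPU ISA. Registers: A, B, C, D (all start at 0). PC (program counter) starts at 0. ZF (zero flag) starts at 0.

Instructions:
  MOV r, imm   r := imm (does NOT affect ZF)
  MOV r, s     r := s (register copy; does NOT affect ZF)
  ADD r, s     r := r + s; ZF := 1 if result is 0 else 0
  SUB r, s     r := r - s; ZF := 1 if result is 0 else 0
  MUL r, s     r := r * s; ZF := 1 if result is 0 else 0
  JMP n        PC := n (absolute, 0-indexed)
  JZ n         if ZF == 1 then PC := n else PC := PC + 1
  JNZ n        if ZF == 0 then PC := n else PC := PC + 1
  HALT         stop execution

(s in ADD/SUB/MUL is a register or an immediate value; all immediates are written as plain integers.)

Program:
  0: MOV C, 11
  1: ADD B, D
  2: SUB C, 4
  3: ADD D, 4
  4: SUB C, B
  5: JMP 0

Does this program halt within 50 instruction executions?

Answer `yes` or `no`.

Step 1: PC=0 exec 'MOV C, 11'. After: A=0 B=0 C=11 D=0 ZF=0 PC=1
Step 2: PC=1 exec 'ADD B, D'. After: A=0 B=0 C=11 D=0 ZF=1 PC=2
Step 3: PC=2 exec 'SUB C, 4'. After: A=0 B=0 C=7 D=0 ZF=0 PC=3
Step 4: PC=3 exec 'ADD D, 4'. After: A=0 B=0 C=7 D=4 ZF=0 PC=4
Step 5: PC=4 exec 'SUB C, B'. After: A=0 B=0 C=7 D=4 ZF=0 PC=5
Step 6: PC=5 exec 'JMP 0'. After: A=0 B=0 C=7 D=4 ZF=0 PC=0
Step 7: PC=0 exec 'MOV C, 11'. After: A=0 B=0 C=11 D=4 ZF=0 PC=1
Step 8: PC=1 exec 'ADD B, D'. After: A=0 B=4 C=11 D=4 ZF=0 PC=2
Step 9: PC=2 exec 'SUB C, 4'. After: A=0 B=4 C=7 D=4 ZF=0 PC=3
Step 10: PC=3 exec 'ADD D, 4'. After: A=0 B=4 C=7 D=8 ZF=0 PC=4
Step 11: PC=4 exec 'SUB C, B'. After: A=0 B=4 C=3 D=8 ZF=0 PC=5
Step 12: PC=5 exec 'JMP 0'. After: A=0 B=4 C=3 D=8 ZF=0 PC=0
Step 13: PC=0 exec 'MOV C, 11'. After: A=0 B=4 C=11 D=8 ZF=0 PC=1
Step 14: PC=1 exec 'ADD B, D'. After: A=0 B=12 C=11 D=8 ZF=0 PC=2
Step 15: PC=2 exec 'SUB C, 4'. After: A=0 B=12 C=7 D=8 ZF=0 PC=3
After 50 steps: not halted. PC revisits the same instructions with no path to HALT; will never halt.

Answer: no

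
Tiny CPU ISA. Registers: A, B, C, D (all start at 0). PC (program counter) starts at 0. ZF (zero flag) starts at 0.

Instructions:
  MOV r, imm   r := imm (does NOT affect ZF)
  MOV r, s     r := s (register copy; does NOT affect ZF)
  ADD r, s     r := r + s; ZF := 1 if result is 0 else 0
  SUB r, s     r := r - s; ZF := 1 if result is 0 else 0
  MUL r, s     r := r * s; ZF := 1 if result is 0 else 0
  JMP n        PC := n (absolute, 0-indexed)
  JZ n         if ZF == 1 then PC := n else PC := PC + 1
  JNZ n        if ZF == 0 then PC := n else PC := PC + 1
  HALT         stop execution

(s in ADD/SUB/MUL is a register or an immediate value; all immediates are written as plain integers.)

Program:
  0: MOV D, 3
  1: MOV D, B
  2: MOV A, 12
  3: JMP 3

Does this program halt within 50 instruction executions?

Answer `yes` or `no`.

Step 1: PC=0 exec 'MOV D, 3'. After: A=0 B=0 C=0 D=3 ZF=0 PC=1
Step 2: PC=1 exec 'MOV D, B'. After: A=0 B=0 C=0 D=0 ZF=0 PC=2
Step 3: PC=2 exec 'MOV A, 12'. After: A=12 B=0 C=0 D=0 ZF=0 PC=3
Step 4: PC=3 exec 'JMP 3'. After: A=12 B=0 C=0 D=0 ZF=0 PC=3
State after step 4 equals state after step 3: the program is in a cycle of length 1 and will never halt.

Answer: no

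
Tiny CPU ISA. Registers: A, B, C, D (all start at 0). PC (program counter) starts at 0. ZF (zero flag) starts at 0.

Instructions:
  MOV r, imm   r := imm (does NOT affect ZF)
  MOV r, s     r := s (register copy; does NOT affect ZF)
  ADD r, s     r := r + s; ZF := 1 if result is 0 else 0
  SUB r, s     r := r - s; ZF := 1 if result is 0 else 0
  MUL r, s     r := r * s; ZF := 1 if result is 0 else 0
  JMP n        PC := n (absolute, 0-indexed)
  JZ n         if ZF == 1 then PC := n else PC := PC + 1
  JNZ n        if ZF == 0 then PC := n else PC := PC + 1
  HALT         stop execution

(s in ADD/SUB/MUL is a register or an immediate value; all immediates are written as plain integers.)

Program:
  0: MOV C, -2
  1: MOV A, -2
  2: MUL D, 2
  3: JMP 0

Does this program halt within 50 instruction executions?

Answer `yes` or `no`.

Answer: no

Derivation:
Step 1: PC=0 exec 'MOV C, -2'. After: A=0 B=0 C=-2 D=0 ZF=0 PC=1
Step 2: PC=1 exec 'MOV A, -2'. After: A=-2 B=0 C=-2 D=0 ZF=0 PC=2
Step 3: PC=2 exec 'MUL D, 2'. After: A=-2 B=0 C=-2 D=0 ZF=1 PC=3
Step 4: PC=3 exec 'JMP 0'. After: A=-2 B=0 C=-2 D=0 ZF=1 PC=0
Step 5: PC=0 exec 'MOV C, -2'. After: A=-2 B=0 C=-2 D=0 ZF=1 PC=1
Step 6: PC=1 exec 'MOV A, -2'. After: A=-2 B=0 C=-2 D=0 ZF=1 PC=2
Step 7: PC=2 exec 'MUL D, 2'. After: A=-2 B=0 C=-2 D=0 ZF=1 PC=3
State after step 7 equals state after step 3: the program is in a cycle of length 4 and will never halt.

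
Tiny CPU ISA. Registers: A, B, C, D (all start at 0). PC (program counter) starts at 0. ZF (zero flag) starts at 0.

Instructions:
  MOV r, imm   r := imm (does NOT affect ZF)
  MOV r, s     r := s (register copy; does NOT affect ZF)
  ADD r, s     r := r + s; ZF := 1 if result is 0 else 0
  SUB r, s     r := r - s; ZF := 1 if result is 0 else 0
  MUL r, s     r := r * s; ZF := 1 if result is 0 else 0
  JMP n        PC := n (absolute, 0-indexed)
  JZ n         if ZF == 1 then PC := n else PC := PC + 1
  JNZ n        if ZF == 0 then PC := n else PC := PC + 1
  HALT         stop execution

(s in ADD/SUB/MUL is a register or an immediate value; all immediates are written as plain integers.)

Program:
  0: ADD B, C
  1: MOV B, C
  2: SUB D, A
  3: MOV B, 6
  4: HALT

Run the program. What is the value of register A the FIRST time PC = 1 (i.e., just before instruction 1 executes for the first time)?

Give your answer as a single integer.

Step 1: PC=0 exec 'ADD B, C'. After: A=0 B=0 C=0 D=0 ZF=1 PC=1
First time PC=1: A=0

0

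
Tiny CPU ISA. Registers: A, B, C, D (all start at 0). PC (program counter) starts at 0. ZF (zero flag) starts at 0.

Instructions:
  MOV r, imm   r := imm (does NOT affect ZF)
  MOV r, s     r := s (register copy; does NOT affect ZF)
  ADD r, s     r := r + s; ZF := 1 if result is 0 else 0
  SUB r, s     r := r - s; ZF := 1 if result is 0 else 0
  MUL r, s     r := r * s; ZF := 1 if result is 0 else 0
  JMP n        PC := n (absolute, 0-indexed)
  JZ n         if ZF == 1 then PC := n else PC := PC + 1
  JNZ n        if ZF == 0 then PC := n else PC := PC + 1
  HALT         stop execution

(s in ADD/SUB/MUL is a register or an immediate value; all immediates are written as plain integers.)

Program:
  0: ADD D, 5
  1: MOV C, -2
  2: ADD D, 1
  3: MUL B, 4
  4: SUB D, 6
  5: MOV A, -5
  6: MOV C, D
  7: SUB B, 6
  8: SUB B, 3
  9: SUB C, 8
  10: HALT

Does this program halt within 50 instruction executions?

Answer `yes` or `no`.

Answer: yes

Derivation:
Step 1: PC=0 exec 'ADD D, 5'. After: A=0 B=0 C=0 D=5 ZF=0 PC=1
Step 2: PC=1 exec 'MOV C, -2'. After: A=0 B=0 C=-2 D=5 ZF=0 PC=2
Step 3: PC=2 exec 'ADD D, 1'. After: A=0 B=0 C=-2 D=6 ZF=0 PC=3
Step 4: PC=3 exec 'MUL B, 4'. After: A=0 B=0 C=-2 D=6 ZF=1 PC=4
Step 5: PC=4 exec 'SUB D, 6'. After: A=0 B=0 C=-2 D=0 ZF=1 PC=5
Step 6: PC=5 exec 'MOV A, -5'. After: A=-5 B=0 C=-2 D=0 ZF=1 PC=6
Step 7: PC=6 exec 'MOV C, D'. After: A=-5 B=0 C=0 D=0 ZF=1 PC=7
Step 8: PC=7 exec 'SUB B, 6'. After: A=-5 B=-6 C=0 D=0 ZF=0 PC=8
Step 9: PC=8 exec 'SUB B, 3'. After: A=-5 B=-9 C=0 D=0 ZF=0 PC=9
Step 10: PC=9 exec 'SUB C, 8'. After: A=-5 B=-9 C=-8 D=0 ZF=0 PC=10
Step 11: PC=10 exec 'HALT'. After: A=-5 B=-9 C=-8 D=0 ZF=0 PC=10 HALTED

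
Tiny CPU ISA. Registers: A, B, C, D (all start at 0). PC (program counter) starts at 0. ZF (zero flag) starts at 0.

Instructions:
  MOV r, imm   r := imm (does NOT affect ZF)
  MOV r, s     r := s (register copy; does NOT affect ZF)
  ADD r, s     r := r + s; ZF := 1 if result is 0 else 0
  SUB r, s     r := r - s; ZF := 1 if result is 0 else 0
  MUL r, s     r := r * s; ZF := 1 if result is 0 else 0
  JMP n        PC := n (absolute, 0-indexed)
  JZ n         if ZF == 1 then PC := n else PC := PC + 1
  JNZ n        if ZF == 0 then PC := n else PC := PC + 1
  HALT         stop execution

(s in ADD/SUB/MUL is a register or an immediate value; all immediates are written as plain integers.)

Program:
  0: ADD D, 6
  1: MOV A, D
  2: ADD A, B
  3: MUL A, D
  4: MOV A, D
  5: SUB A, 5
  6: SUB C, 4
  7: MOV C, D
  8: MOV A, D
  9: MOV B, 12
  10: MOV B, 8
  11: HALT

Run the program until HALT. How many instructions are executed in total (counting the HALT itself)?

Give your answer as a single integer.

Answer: 12

Derivation:
Step 1: PC=0 exec 'ADD D, 6'. After: A=0 B=0 C=0 D=6 ZF=0 PC=1
Step 2: PC=1 exec 'MOV A, D'. After: A=6 B=0 C=0 D=6 ZF=0 PC=2
Step 3: PC=2 exec 'ADD A, B'. After: A=6 B=0 C=0 D=6 ZF=0 PC=3
Step 4: PC=3 exec 'MUL A, D'. After: A=36 B=0 C=0 D=6 ZF=0 PC=4
Step 5: PC=4 exec 'MOV A, D'. After: A=6 B=0 C=0 D=6 ZF=0 PC=5
Step 6: PC=5 exec 'SUB A, 5'. After: A=1 B=0 C=0 D=6 ZF=0 PC=6
Step 7: PC=6 exec 'SUB C, 4'. After: A=1 B=0 C=-4 D=6 ZF=0 PC=7
Step 8: PC=7 exec 'MOV C, D'. After: A=1 B=0 C=6 D=6 ZF=0 PC=8
Step 9: PC=8 exec 'MOV A, D'. After: A=6 B=0 C=6 D=6 ZF=0 PC=9
Step 10: PC=9 exec 'MOV B, 12'. After: A=6 B=12 C=6 D=6 ZF=0 PC=10
Step 11: PC=10 exec 'MOV B, 8'. After: A=6 B=8 C=6 D=6 ZF=0 PC=11
Step 12: PC=11 exec 'HALT'. After: A=6 B=8 C=6 D=6 ZF=0 PC=11 HALTED
Total instructions executed: 12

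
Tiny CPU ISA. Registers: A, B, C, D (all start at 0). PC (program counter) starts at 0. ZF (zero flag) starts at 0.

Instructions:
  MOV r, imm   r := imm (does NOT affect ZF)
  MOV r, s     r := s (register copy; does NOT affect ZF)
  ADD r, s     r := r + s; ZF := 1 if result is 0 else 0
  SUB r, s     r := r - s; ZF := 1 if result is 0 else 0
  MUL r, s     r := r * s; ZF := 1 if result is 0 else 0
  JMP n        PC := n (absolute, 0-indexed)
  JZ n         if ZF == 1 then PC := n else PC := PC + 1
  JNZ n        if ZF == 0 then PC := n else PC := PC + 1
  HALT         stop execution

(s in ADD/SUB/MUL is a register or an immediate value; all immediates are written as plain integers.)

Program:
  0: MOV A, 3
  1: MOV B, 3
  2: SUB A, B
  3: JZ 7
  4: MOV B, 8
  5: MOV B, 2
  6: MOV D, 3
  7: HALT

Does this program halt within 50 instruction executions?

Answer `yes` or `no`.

Step 1: PC=0 exec 'MOV A, 3'. After: A=3 B=0 C=0 D=0 ZF=0 PC=1
Step 2: PC=1 exec 'MOV B, 3'. After: A=3 B=3 C=0 D=0 ZF=0 PC=2
Step 3: PC=2 exec 'SUB A, B'. After: A=0 B=3 C=0 D=0 ZF=1 PC=3
Step 4: PC=3 exec 'JZ 7'. After: A=0 B=3 C=0 D=0 ZF=1 PC=7
Step 5: PC=7 exec 'HALT'. After: A=0 B=3 C=0 D=0 ZF=1 PC=7 HALTED

Answer: yes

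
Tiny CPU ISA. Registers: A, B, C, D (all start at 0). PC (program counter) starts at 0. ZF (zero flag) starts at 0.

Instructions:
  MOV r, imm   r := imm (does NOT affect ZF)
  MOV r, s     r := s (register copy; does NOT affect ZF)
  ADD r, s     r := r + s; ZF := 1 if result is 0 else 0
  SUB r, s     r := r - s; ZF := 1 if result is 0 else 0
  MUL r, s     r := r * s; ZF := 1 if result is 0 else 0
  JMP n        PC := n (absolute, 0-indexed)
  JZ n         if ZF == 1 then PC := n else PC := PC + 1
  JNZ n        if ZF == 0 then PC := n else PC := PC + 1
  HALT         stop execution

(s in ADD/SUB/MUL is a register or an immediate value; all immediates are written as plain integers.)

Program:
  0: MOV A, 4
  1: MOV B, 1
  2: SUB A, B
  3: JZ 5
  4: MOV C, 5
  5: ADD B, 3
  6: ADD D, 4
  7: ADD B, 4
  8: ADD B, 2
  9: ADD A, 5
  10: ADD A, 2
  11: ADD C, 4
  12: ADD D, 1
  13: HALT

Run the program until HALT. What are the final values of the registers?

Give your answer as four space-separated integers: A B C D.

Step 1: PC=0 exec 'MOV A, 4'. After: A=4 B=0 C=0 D=0 ZF=0 PC=1
Step 2: PC=1 exec 'MOV B, 1'. After: A=4 B=1 C=0 D=0 ZF=0 PC=2
Step 3: PC=2 exec 'SUB A, B'. After: A=3 B=1 C=0 D=0 ZF=0 PC=3
Step 4: PC=3 exec 'JZ 5'. After: A=3 B=1 C=0 D=0 ZF=0 PC=4
Step 5: PC=4 exec 'MOV C, 5'. After: A=3 B=1 C=5 D=0 ZF=0 PC=5
Step 6: PC=5 exec 'ADD B, 3'. After: A=3 B=4 C=5 D=0 ZF=0 PC=6
Step 7: PC=6 exec 'ADD D, 4'. After: A=3 B=4 C=5 D=4 ZF=0 PC=7
Step 8: PC=7 exec 'ADD B, 4'. After: A=3 B=8 C=5 D=4 ZF=0 PC=8
Step 9: PC=8 exec 'ADD B, 2'. After: A=3 B=10 C=5 D=4 ZF=0 PC=9
Step 10: PC=9 exec 'ADD A, 5'. After: A=8 B=10 C=5 D=4 ZF=0 PC=10
Step 11: PC=10 exec 'ADD A, 2'. After: A=10 B=10 C=5 D=4 ZF=0 PC=11
Step 12: PC=11 exec 'ADD C, 4'. After: A=10 B=10 C=9 D=4 ZF=0 PC=12
Step 13: PC=12 exec 'ADD D, 1'. After: A=10 B=10 C=9 D=5 ZF=0 PC=13
Step 14: PC=13 exec 'HALT'. After: A=10 B=10 C=9 D=5 ZF=0 PC=13 HALTED

Answer: 10 10 9 5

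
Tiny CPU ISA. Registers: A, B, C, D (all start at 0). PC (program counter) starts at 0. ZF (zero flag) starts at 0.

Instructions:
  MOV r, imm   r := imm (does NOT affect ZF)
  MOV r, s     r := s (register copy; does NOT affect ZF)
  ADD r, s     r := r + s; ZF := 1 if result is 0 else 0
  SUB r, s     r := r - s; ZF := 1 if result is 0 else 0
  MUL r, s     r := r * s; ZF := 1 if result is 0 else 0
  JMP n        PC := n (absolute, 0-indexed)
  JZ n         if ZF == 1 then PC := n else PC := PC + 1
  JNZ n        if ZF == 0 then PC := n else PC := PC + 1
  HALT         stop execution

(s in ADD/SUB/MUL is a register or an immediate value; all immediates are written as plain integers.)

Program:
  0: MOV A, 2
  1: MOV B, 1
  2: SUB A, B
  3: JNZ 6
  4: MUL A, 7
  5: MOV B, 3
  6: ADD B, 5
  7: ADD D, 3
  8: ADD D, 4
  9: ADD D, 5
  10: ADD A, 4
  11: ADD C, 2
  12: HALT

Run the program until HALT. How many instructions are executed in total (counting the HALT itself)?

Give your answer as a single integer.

Step 1: PC=0 exec 'MOV A, 2'. After: A=2 B=0 C=0 D=0 ZF=0 PC=1
Step 2: PC=1 exec 'MOV B, 1'. After: A=2 B=1 C=0 D=0 ZF=0 PC=2
Step 3: PC=2 exec 'SUB A, B'. After: A=1 B=1 C=0 D=0 ZF=0 PC=3
Step 4: PC=3 exec 'JNZ 6'. After: A=1 B=1 C=0 D=0 ZF=0 PC=6
Step 5: PC=6 exec 'ADD B, 5'. After: A=1 B=6 C=0 D=0 ZF=0 PC=7
Step 6: PC=7 exec 'ADD D, 3'. After: A=1 B=6 C=0 D=3 ZF=0 PC=8
Step 7: PC=8 exec 'ADD D, 4'. After: A=1 B=6 C=0 D=7 ZF=0 PC=9
Step 8: PC=9 exec 'ADD D, 5'. After: A=1 B=6 C=0 D=12 ZF=0 PC=10
Step 9: PC=10 exec 'ADD A, 4'. After: A=5 B=6 C=0 D=12 ZF=0 PC=11
Step 10: PC=11 exec 'ADD C, 2'. After: A=5 B=6 C=2 D=12 ZF=0 PC=12
Step 11: PC=12 exec 'HALT'. After: A=5 B=6 C=2 D=12 ZF=0 PC=12 HALTED
Total instructions executed: 11

Answer: 11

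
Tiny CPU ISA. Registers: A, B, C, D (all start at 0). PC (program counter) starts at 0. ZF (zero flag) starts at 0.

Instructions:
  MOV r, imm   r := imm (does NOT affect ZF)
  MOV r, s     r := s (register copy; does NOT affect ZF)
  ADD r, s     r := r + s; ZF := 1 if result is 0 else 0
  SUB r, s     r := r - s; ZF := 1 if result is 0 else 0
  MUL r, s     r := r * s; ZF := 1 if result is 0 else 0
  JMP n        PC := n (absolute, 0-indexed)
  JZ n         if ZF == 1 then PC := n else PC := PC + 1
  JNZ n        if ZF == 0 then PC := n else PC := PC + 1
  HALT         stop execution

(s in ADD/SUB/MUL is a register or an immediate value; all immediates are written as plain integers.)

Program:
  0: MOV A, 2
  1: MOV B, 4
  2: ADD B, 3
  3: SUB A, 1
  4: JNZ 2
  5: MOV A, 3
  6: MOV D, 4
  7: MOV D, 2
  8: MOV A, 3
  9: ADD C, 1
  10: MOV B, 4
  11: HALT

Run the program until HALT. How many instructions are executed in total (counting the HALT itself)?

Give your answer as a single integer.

Answer: 15

Derivation:
Step 1: PC=0 exec 'MOV A, 2'. After: A=2 B=0 C=0 D=0 ZF=0 PC=1
Step 2: PC=1 exec 'MOV B, 4'. After: A=2 B=4 C=0 D=0 ZF=0 PC=2
Step 3: PC=2 exec 'ADD B, 3'. After: A=2 B=7 C=0 D=0 ZF=0 PC=3
Step 4: PC=3 exec 'SUB A, 1'. After: A=1 B=7 C=0 D=0 ZF=0 PC=4
Step 5: PC=4 exec 'JNZ 2'. After: A=1 B=7 C=0 D=0 ZF=0 PC=2
Step 6: PC=2 exec 'ADD B, 3'. After: A=1 B=10 C=0 D=0 ZF=0 PC=3
Step 7: PC=3 exec 'SUB A, 1'. After: A=0 B=10 C=0 D=0 ZF=1 PC=4
Step 8: PC=4 exec 'JNZ 2'. After: A=0 B=10 C=0 D=0 ZF=1 PC=5
Step 9: PC=5 exec 'MOV A, 3'. After: A=3 B=10 C=0 D=0 ZF=1 PC=6
Step 10: PC=6 exec 'MOV D, 4'. After: A=3 B=10 C=0 D=4 ZF=1 PC=7
Step 11: PC=7 exec 'MOV D, 2'. After: A=3 B=10 C=0 D=2 ZF=1 PC=8
Step 12: PC=8 exec 'MOV A, 3'. After: A=3 B=10 C=0 D=2 ZF=1 PC=9
Step 13: PC=9 exec 'ADD C, 1'. After: A=3 B=10 C=1 D=2 ZF=0 PC=10
Step 14: PC=10 exec 'MOV B, 4'. After: A=3 B=4 C=1 D=2 ZF=0 PC=11
Step 15: PC=11 exec 'HALT'. After: A=3 B=4 C=1 D=2 ZF=0 PC=11 HALTED
Total instructions executed: 15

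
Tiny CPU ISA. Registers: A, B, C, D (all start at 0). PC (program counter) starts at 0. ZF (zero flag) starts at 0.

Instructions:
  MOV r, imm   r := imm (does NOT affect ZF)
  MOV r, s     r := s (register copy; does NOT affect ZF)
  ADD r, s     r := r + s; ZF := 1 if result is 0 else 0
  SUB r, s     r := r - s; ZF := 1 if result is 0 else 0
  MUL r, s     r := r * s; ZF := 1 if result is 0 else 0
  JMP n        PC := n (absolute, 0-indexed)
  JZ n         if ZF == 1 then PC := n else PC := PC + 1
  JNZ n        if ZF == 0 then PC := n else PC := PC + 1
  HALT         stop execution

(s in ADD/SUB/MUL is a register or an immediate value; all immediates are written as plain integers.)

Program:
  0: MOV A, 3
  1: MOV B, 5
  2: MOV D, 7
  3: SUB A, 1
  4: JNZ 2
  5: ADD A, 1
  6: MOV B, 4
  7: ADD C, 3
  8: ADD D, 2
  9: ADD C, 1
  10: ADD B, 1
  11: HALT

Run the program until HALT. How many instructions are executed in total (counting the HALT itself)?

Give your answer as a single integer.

Step 1: PC=0 exec 'MOV A, 3'. After: A=3 B=0 C=0 D=0 ZF=0 PC=1
Step 2: PC=1 exec 'MOV B, 5'. After: A=3 B=5 C=0 D=0 ZF=0 PC=2
Step 3: PC=2 exec 'MOV D, 7'. After: A=3 B=5 C=0 D=7 ZF=0 PC=3
Step 4: PC=3 exec 'SUB A, 1'. After: A=2 B=5 C=0 D=7 ZF=0 PC=4
Step 5: PC=4 exec 'JNZ 2'. After: A=2 B=5 C=0 D=7 ZF=0 PC=2
Step 6: PC=2 exec 'MOV D, 7'. After: A=2 B=5 C=0 D=7 ZF=0 PC=3
Step 7: PC=3 exec 'SUB A, 1'. After: A=1 B=5 C=0 D=7 ZF=0 PC=4
Step 8: PC=4 exec 'JNZ 2'. After: A=1 B=5 C=0 D=7 ZF=0 PC=2
Step 9: PC=2 exec 'MOV D, 7'. After: A=1 B=5 C=0 D=7 ZF=0 PC=3
Step 10: PC=3 exec 'SUB A, 1'. After: A=0 B=5 C=0 D=7 ZF=1 PC=4
Step 11: PC=4 exec 'JNZ 2'. After: A=0 B=5 C=0 D=7 ZF=1 PC=5
Step 12: PC=5 exec 'ADD A, 1'. After: A=1 B=5 C=0 D=7 ZF=0 PC=6
Step 13: PC=6 exec 'MOV B, 4'. After: A=1 B=4 C=0 D=7 ZF=0 PC=7
Step 14: PC=7 exec 'ADD C, 3'. After: A=1 B=4 C=3 D=7 ZF=0 PC=8
Step 15: PC=8 exec 'ADD D, 2'. After: A=1 B=4 C=3 D=9 ZF=0 PC=9
Step 16: PC=9 exec 'ADD C, 1'. After: A=1 B=4 C=4 D=9 ZF=0 PC=10
Step 17: PC=10 exec 'ADD B, 1'. After: A=1 B=5 C=4 D=9 ZF=0 PC=11
Step 18: PC=11 exec 'HALT'. After: A=1 B=5 C=4 D=9 ZF=0 PC=11 HALTED
Total instructions executed: 18

Answer: 18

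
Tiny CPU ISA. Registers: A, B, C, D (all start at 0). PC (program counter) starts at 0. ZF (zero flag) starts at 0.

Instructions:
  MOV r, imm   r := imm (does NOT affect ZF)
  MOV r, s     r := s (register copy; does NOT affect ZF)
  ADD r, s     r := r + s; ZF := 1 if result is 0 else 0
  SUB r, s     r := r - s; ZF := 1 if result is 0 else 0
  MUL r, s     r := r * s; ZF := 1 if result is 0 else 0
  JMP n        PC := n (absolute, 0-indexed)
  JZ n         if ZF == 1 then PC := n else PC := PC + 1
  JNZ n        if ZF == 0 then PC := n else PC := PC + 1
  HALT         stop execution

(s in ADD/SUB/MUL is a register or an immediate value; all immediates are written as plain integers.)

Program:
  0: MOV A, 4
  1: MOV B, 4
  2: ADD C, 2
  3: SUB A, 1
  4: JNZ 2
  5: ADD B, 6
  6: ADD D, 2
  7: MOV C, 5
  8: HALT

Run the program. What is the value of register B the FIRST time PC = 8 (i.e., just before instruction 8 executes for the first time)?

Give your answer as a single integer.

Step 1: PC=0 exec 'MOV A, 4'. After: A=4 B=0 C=0 D=0 ZF=0 PC=1
Step 2: PC=1 exec 'MOV B, 4'. After: A=4 B=4 C=0 D=0 ZF=0 PC=2
Step 3: PC=2 exec 'ADD C, 2'. After: A=4 B=4 C=2 D=0 ZF=0 PC=3
Step 4: PC=3 exec 'SUB A, 1'. After: A=3 B=4 C=2 D=0 ZF=0 PC=4
Step 5: PC=4 exec 'JNZ 2'. After: A=3 B=4 C=2 D=0 ZF=0 PC=2
Step 6: PC=2 exec 'ADD C, 2'. After: A=3 B=4 C=4 D=0 ZF=0 PC=3
Step 7: PC=3 exec 'SUB A, 1'. After: A=2 B=4 C=4 D=0 ZF=0 PC=4
Step 8: PC=4 exec 'JNZ 2'. After: A=2 B=4 C=4 D=0 ZF=0 PC=2
Step 9: PC=2 exec 'ADD C, 2'. After: A=2 B=4 C=6 D=0 ZF=0 PC=3
Step 10: PC=3 exec 'SUB A, 1'. After: A=1 B=4 C=6 D=0 ZF=0 PC=4
Step 11: PC=4 exec 'JNZ 2'. After: A=1 B=4 C=6 D=0 ZF=0 PC=2
Step 12: PC=2 exec 'ADD C, 2'. After: A=1 B=4 C=8 D=0 ZF=0 PC=3
Step 13: PC=3 exec 'SUB A, 1'. After: A=0 B=4 C=8 D=0 ZF=1 PC=4
Step 14: PC=4 exec 'JNZ 2'. After: A=0 B=4 C=8 D=0 ZF=1 PC=5
Step 15: PC=5 exec 'ADD B, 6'. After: A=0 B=10 C=8 D=0 ZF=0 PC=6
Step 16: PC=6 exec 'ADD D, 2'. After: A=0 B=10 C=8 D=2 ZF=0 PC=7
Step 17: PC=7 exec 'MOV C, 5'. After: A=0 B=10 C=5 D=2 ZF=0 PC=8
First time PC=8: B=10

10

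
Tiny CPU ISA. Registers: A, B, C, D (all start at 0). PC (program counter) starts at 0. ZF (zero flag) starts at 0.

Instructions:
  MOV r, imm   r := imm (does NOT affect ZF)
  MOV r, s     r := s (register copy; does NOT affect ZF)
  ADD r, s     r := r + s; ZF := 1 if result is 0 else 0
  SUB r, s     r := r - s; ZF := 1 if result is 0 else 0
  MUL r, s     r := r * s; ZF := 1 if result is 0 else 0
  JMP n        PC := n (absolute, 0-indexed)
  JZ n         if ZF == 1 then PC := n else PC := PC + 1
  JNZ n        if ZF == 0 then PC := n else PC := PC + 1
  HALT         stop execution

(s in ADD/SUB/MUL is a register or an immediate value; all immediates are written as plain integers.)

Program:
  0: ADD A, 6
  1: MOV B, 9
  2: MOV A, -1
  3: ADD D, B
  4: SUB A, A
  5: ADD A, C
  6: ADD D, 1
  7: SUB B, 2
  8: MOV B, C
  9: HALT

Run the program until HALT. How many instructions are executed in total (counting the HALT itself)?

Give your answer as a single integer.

Step 1: PC=0 exec 'ADD A, 6'. After: A=6 B=0 C=0 D=0 ZF=0 PC=1
Step 2: PC=1 exec 'MOV B, 9'. After: A=6 B=9 C=0 D=0 ZF=0 PC=2
Step 3: PC=2 exec 'MOV A, -1'. After: A=-1 B=9 C=0 D=0 ZF=0 PC=3
Step 4: PC=3 exec 'ADD D, B'. After: A=-1 B=9 C=0 D=9 ZF=0 PC=4
Step 5: PC=4 exec 'SUB A, A'. After: A=0 B=9 C=0 D=9 ZF=1 PC=5
Step 6: PC=5 exec 'ADD A, C'. After: A=0 B=9 C=0 D=9 ZF=1 PC=6
Step 7: PC=6 exec 'ADD D, 1'. After: A=0 B=9 C=0 D=10 ZF=0 PC=7
Step 8: PC=7 exec 'SUB B, 2'. After: A=0 B=7 C=0 D=10 ZF=0 PC=8
Step 9: PC=8 exec 'MOV B, C'. After: A=0 B=0 C=0 D=10 ZF=0 PC=9
Step 10: PC=9 exec 'HALT'. After: A=0 B=0 C=0 D=10 ZF=0 PC=9 HALTED
Total instructions executed: 10

Answer: 10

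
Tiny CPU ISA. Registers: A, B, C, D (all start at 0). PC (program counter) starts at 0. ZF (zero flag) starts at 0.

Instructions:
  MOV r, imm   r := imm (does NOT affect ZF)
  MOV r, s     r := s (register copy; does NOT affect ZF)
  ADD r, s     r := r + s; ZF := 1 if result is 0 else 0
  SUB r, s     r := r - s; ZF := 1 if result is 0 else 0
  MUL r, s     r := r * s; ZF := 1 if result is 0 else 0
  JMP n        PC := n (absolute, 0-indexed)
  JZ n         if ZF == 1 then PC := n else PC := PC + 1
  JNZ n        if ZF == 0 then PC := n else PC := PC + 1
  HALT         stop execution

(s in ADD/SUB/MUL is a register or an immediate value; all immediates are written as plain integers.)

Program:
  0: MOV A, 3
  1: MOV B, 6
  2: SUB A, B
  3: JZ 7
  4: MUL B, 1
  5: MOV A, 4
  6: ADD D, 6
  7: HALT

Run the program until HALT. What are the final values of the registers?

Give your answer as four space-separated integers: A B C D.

Step 1: PC=0 exec 'MOV A, 3'. After: A=3 B=0 C=0 D=0 ZF=0 PC=1
Step 2: PC=1 exec 'MOV B, 6'. After: A=3 B=6 C=0 D=0 ZF=0 PC=2
Step 3: PC=2 exec 'SUB A, B'. After: A=-3 B=6 C=0 D=0 ZF=0 PC=3
Step 4: PC=3 exec 'JZ 7'. After: A=-3 B=6 C=0 D=0 ZF=0 PC=4
Step 5: PC=4 exec 'MUL B, 1'. After: A=-3 B=6 C=0 D=0 ZF=0 PC=5
Step 6: PC=5 exec 'MOV A, 4'. After: A=4 B=6 C=0 D=0 ZF=0 PC=6
Step 7: PC=6 exec 'ADD D, 6'. After: A=4 B=6 C=0 D=6 ZF=0 PC=7
Step 8: PC=7 exec 'HALT'. After: A=4 B=6 C=0 D=6 ZF=0 PC=7 HALTED

Answer: 4 6 0 6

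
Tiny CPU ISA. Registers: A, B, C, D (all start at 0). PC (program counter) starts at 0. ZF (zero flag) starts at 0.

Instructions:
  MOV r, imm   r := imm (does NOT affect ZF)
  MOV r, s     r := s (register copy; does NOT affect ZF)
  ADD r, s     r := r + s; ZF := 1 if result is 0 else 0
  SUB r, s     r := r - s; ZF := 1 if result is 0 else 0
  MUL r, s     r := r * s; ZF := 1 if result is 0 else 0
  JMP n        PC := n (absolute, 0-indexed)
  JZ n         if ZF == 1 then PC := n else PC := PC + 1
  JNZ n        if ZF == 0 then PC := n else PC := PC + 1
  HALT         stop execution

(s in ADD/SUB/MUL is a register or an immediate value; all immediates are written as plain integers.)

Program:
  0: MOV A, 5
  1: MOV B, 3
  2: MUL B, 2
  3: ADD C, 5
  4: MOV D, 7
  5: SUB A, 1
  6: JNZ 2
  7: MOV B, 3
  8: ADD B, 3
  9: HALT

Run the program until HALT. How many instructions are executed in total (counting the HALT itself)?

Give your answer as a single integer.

Answer: 30

Derivation:
Step 1: PC=0 exec 'MOV A, 5'. After: A=5 B=0 C=0 D=0 ZF=0 PC=1
Step 2: PC=1 exec 'MOV B, 3'. After: A=5 B=3 C=0 D=0 ZF=0 PC=2
Step 3: PC=2 exec 'MUL B, 2'. After: A=5 B=6 C=0 D=0 ZF=0 PC=3
Step 4: PC=3 exec 'ADD C, 5'. After: A=5 B=6 C=5 D=0 ZF=0 PC=4
Step 5: PC=4 exec 'MOV D, 7'. After: A=5 B=6 C=5 D=7 ZF=0 PC=5
Step 6: PC=5 exec 'SUB A, 1'. After: A=4 B=6 C=5 D=7 ZF=0 PC=6
Step 7: PC=6 exec 'JNZ 2'. After: A=4 B=6 C=5 D=7 ZF=0 PC=2
Step 8: PC=2 exec 'MUL B, 2'. After: A=4 B=12 C=5 D=7 ZF=0 PC=3
Step 9: PC=3 exec 'ADD C, 5'. After: A=4 B=12 C=10 D=7 ZF=0 PC=4
Step 10: PC=4 exec 'MOV D, 7'. After: A=4 B=12 C=10 D=7 ZF=0 PC=5
Step 11: PC=5 exec 'SUB A, 1'. After: A=3 B=12 C=10 D=7 ZF=0 PC=6
Step 12: PC=6 exec 'JNZ 2'. After: A=3 B=12 C=10 D=7 ZF=0 PC=2
Step 13: PC=2 exec 'MUL B, 2'. After: A=3 B=24 C=10 D=7 ZF=0 PC=3
Step 14: PC=3 exec 'ADD C, 5'. After: A=3 B=24 C=15 D=7 ZF=0 PC=4
Step 15: PC=4 exec 'MOV D, 7'. After: A=3 B=24 C=15 D=7 ZF=0 PC=5
Step 16: PC=5 exec 'SUB A, 1'. After: A=2 B=24 C=15 D=7 ZF=0 PC=6
Step 17: PC=6 exec 'JNZ 2'. After: A=2 B=24 C=15 D=7 ZF=0 PC=2
Step 18: PC=2 exec 'MUL B, 2'. After: A=2 B=48 C=15 D=7 ZF=0 PC=3
Step 19: PC=3 exec 'ADD C, 5'. After: A=2 B=48 C=20 D=7 ZF=0 PC=4
Step 20: PC=4 exec 'MOV D, 7'. After: A=2 B=48 C=20 D=7 ZF=0 PC=5
Step 21: PC=5 exec 'SUB A, 1'. After: A=1 B=48 C=20 D=7 ZF=0 PC=6
Step 22: PC=6 exec 'JNZ 2'. After: A=1 B=48 C=20 D=7 ZF=0 PC=2
Step 23: PC=2 exec 'MUL B, 2'. After: A=1 B=96 C=20 D=7 ZF=0 PC=3
Step 24: PC=3 exec 'ADD C, 5'. After: A=1 B=96 C=25 D=7 ZF=0 PC=4
Step 25: PC=4 exec 'MOV D, 7'. After: A=1 B=96 C=25 D=7 ZF=0 PC=5
Step 26: PC=5 exec 'SUB A, 1'. After: A=0 B=96 C=25 D=7 ZF=1 PC=6
Step 27: PC=6 exec 'JNZ 2'. After: A=0 B=96 C=25 D=7 ZF=1 PC=7
Step 28: PC=7 exec 'MOV B, 3'. After: A=0 B=3 C=25 D=7 ZF=1 PC=8
Step 29: PC=8 exec 'ADD B, 3'. After: A=0 B=6 C=25 D=7 ZF=0 PC=9
Step 30: PC=9 exec 'HALT'. After: A=0 B=6 C=25 D=7 ZF=0 PC=9 HALTED
Total instructions executed: 30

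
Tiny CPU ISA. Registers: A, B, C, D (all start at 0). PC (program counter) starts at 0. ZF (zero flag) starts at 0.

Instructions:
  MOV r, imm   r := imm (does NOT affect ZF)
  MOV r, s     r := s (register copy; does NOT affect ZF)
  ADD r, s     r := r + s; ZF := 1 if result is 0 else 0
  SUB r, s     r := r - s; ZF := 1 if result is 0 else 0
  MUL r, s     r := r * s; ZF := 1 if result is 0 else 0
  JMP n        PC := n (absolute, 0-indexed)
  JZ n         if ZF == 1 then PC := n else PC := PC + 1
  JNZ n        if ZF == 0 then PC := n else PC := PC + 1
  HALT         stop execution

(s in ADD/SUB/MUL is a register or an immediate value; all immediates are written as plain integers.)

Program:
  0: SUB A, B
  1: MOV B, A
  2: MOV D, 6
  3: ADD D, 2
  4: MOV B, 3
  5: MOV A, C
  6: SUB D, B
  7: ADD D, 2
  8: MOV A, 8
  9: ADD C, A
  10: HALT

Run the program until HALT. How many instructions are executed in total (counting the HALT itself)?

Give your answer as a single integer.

Answer: 11

Derivation:
Step 1: PC=0 exec 'SUB A, B'. After: A=0 B=0 C=0 D=0 ZF=1 PC=1
Step 2: PC=1 exec 'MOV B, A'. After: A=0 B=0 C=0 D=0 ZF=1 PC=2
Step 3: PC=2 exec 'MOV D, 6'. After: A=0 B=0 C=0 D=6 ZF=1 PC=3
Step 4: PC=3 exec 'ADD D, 2'. After: A=0 B=0 C=0 D=8 ZF=0 PC=4
Step 5: PC=4 exec 'MOV B, 3'. After: A=0 B=3 C=0 D=8 ZF=0 PC=5
Step 6: PC=5 exec 'MOV A, C'. After: A=0 B=3 C=0 D=8 ZF=0 PC=6
Step 7: PC=6 exec 'SUB D, B'. After: A=0 B=3 C=0 D=5 ZF=0 PC=7
Step 8: PC=7 exec 'ADD D, 2'. After: A=0 B=3 C=0 D=7 ZF=0 PC=8
Step 9: PC=8 exec 'MOV A, 8'. After: A=8 B=3 C=0 D=7 ZF=0 PC=9
Step 10: PC=9 exec 'ADD C, A'. After: A=8 B=3 C=8 D=7 ZF=0 PC=10
Step 11: PC=10 exec 'HALT'. After: A=8 B=3 C=8 D=7 ZF=0 PC=10 HALTED
Total instructions executed: 11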